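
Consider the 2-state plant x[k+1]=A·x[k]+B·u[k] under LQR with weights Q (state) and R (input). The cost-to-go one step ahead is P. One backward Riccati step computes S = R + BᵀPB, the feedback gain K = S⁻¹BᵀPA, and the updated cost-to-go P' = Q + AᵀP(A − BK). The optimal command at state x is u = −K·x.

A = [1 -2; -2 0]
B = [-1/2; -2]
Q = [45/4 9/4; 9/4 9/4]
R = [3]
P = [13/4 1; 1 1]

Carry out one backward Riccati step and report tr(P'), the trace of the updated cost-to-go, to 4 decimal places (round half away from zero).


24.2006

BᵀP = [-3.6250 -2.5000]
S = R + BᵀPB = [3] + [6.8125] = [9.8125]
BᵀPA = [1.3750 7.2500]
K = S⁻¹·BᵀPA = [0.1401 0.7389]
A−BK = [1.0701 -1.6306; -1.7197 1.4777]
AᵀP(A−BK) = [3.0573 -3.5159; -3.5159 7.6433]
P' = Q + AᵀP(A−BK) = [14.3073 -1.2659; -1.2659 9.8933]
tr(P') = 24.2006


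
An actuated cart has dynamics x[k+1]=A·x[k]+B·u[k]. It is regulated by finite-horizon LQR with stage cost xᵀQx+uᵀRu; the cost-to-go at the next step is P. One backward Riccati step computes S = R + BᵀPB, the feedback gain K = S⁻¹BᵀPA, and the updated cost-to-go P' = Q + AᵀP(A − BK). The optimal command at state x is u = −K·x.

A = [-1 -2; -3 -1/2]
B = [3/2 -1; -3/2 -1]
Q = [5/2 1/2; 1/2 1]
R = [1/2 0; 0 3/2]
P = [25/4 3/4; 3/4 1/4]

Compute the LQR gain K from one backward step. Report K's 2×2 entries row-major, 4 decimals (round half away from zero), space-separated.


BᵀP = [8.2500 0.7500; -7.0000 -1.0000]
S = R + BᵀPB = [1/2 0; 0 3/2] + [11.2500 -9.0000; -9.0000 8.0000] = [11.7500 -9.0000; -9.0000 9.5000]
BᵀPA = [-10.5000 -16.8750; 10.0000 14.5000]
K = S⁻¹·BᵀPA = [-0.3184 -0.9735; 0.7510 0.6041]
A−BK = [0.2286 0.0643; -2.7265 -1.3561]
AᵀP(A−BK) = [2.1469 1.4878; 1.4878 1.3760]
P' = Q + AᵀP(A−BK) = [4.6469 1.9878; 1.9878 2.3760]
tr(P') = 7.0230

-0.3184 -0.9735 0.7510 0.6041


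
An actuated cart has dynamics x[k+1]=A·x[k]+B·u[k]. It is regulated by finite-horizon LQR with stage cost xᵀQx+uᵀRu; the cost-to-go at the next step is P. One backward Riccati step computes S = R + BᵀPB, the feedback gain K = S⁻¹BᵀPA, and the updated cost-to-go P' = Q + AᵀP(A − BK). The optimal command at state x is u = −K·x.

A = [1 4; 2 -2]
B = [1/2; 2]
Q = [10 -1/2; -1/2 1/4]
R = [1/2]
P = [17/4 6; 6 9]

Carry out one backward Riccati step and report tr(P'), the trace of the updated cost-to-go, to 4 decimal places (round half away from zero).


BᵀP = [14.1250 21.0000]
S = R + BᵀPB = [1/2] + [49.0625] = [49.5625]
BᵀPA = [56.1250 14.5000]
K = S⁻¹·BᵀPA = [1.1324 0.2926]
A−BK = [0.4338 3.8537; -0.2648 -2.5851]
AᵀP(A−BK) = [0.6936 0.5801; 0.5801 3.7579]
P' = Q + AᵀP(A−BK) = [10.6936 0.0801; 0.0801 4.0079]
tr(P') = 14.7015

14.7015


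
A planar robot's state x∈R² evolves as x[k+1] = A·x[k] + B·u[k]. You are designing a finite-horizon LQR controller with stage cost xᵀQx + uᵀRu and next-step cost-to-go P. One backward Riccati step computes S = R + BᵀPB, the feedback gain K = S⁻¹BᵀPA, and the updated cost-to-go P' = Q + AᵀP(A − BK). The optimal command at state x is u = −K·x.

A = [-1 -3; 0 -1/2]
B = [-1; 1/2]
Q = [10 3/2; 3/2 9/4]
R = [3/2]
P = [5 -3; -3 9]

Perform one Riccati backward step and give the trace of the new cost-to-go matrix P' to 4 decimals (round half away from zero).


30.7926

BᵀP = [-6.5000 7.5000]
S = R + BᵀPB = [3/2] + [10.2500] = [11.7500]
BᵀPA = [6.5000 15.7500]
K = S⁻¹·BᵀPA = [0.5532 1.3404]
A−BK = [-0.4468 -1.6596; -0.2766 -1.1702]
AᵀP(A−BK) = [1.4043 4.7872; 4.7872 17.1383]
P' = Q + AᵀP(A−BK) = [11.4043 6.2872; 6.2872 19.3883]
tr(P') = 30.7926


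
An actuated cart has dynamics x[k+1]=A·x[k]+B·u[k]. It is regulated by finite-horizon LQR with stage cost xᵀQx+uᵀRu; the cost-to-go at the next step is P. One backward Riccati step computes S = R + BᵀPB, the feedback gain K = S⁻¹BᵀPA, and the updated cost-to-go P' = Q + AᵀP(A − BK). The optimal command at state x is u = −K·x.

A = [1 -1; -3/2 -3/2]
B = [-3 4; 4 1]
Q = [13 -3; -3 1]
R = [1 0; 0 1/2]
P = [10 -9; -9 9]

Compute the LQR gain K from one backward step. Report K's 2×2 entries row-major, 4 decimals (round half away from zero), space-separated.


BᵀP = [-66.0000 63.0000; 31.0000 -27.0000]
S = R + BᵀPB = [1 0; 0 1/2] + [450.0000 -201.0000; -201.0000 97.0000] = [451.0000 -201.0000; -201.0000 97.5000]
BᵀPA = [-160.5000 -28.5000; 71.5000 9.5000]
K = S⁻¹·BᵀPA = [-0.3576 -0.2434; -0.0039 -0.4043]
A−BK = [-0.0572 -0.1129; -0.0656 -0.1221]
AᵀP(A−BK) = [0.1318 0.0950; 0.0950 0.1545]
P' = Q + AᵀP(A−BK) = [13.1318 -2.9050; -2.9050 1.1545]
tr(P') = 14.2863

-0.3576 -0.2434 -0.0039 -0.4043


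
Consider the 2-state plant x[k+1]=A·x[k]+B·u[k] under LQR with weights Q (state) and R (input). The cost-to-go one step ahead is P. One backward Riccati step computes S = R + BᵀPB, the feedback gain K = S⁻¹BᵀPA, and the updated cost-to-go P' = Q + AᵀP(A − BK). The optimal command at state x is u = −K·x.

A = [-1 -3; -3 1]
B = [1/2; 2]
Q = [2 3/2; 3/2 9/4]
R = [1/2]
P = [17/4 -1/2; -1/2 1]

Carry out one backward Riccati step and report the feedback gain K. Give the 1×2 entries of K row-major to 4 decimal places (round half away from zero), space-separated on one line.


-1.3973 -0.3562

BᵀP = [1.1250 1.7500]
S = R + BᵀPB = [1/2] + [4.0625] = [4.5625]
BᵀPA = [-6.3750 -1.6250]
K = S⁻¹·BᵀPA = [-1.3973 -0.3562]
A−BK = [-0.3014 -2.8219; -0.2055 1.7123]
AᵀP(A−BK) = [1.3425 3.4795; 3.4795 41.6712]
P' = Q + AᵀP(A−BK) = [3.3425 4.9795; 4.9795 43.9212]
tr(P') = 47.2637


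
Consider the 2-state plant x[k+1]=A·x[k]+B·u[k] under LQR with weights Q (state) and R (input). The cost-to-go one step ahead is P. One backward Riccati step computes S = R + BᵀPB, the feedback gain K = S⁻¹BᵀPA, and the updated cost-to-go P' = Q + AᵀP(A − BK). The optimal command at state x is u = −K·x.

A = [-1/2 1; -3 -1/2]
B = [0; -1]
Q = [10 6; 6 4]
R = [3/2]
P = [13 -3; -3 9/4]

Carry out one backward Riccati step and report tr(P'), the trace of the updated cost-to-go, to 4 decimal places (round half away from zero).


BᵀP = [3.0000 -2.2500]
S = R + BᵀPB = [3/2] + [2.2500] = [3.7500]
BᵀPA = [5.2500 4.1250]
K = S⁻¹·BᵀPA = [1.4000 1.1000]
A−BK = [-0.5000 1.0000; -1.6000 0.6000]
AᵀP(A−BK) = [7.1500 -0.6500; -0.6500 12.0250]
P' = Q + AᵀP(A−BK) = [17.1500 5.3500; 5.3500 16.0250]
tr(P') = 33.1750

33.1750


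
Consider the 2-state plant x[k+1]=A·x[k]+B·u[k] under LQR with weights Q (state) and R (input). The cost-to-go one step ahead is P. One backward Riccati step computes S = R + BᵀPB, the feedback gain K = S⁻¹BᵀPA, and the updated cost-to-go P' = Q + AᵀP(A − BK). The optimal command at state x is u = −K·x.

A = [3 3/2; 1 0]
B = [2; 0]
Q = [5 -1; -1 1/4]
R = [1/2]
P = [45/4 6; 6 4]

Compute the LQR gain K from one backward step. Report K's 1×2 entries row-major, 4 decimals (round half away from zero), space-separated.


BᵀP = [22.5000 12.0000]
S = R + BᵀPB = [1/2] + [45.0000] = [45.5000]
BᵀPA = [79.5000 33.7500]
K = S⁻¹·BᵀPA = [1.7473 0.7418]
A−BK = [-0.4945 0.0165; 1.0000 0.0000]
AᵀP(A−BK) = [2.3434 0.6552; 0.6552 0.2782]
P' = Q + AᵀP(A−BK) = [7.3434 -0.3448; -0.3448 0.5282]
tr(P') = 7.8716

1.7473 0.7418


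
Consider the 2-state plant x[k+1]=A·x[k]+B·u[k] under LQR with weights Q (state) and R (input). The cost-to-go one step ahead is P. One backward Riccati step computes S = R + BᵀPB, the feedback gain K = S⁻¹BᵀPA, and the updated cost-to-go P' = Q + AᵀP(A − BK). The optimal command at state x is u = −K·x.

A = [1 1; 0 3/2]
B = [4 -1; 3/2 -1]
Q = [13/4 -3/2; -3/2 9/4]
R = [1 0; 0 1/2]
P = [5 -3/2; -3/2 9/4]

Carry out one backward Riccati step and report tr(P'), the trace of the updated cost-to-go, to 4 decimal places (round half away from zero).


6.7460

BᵀP = [17.7500 -2.6250; -3.5000 -0.7500]
S = R + BᵀPB = [1 0; 0 1/2] + [67.0625 -15.1250; -15.1250 4.2500] = [68.0625 -15.1250; -15.1250 4.7500]
BᵀPA = [17.7500 13.8125; -3.5000 -4.6250]
K = S⁻¹·BᵀPA = [0.3319 -0.0460; 0.3200 -1.1200]
A−BK = [-0.0076 0.0638; -0.1779 0.4489]
AᵀP(A−BK) = [0.2288 -0.3544; -0.3544 1.0172]
P' = Q + AᵀP(A−BK) = [3.4788 -1.8544; -1.8544 3.2672]
tr(P') = 6.7460


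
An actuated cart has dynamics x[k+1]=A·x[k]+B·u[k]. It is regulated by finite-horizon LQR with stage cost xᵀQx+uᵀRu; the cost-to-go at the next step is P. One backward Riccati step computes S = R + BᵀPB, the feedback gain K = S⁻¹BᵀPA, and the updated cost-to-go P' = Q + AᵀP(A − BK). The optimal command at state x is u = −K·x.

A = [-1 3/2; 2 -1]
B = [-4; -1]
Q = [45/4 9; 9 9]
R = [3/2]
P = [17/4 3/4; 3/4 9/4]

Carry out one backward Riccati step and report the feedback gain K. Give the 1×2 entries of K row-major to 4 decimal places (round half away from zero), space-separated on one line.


BᵀP = [-17.7500 -5.2500]
S = R + BᵀPB = [3/2] + [76.2500] = [77.7500]
BᵀPA = [7.2500 -21.3750]
K = S⁻¹·BᵀPA = [0.0932 -0.2749]
A−BK = [-0.6270 0.4003; 2.0932 -1.2749]
AᵀP(A−BK) = [9.5740 -5.8818; -5.8818 3.6861]
P' = Q + AᵀP(A−BK) = [20.8240 3.1182; 3.1182 12.6861]
tr(P') = 33.5100

0.0932 -0.2749


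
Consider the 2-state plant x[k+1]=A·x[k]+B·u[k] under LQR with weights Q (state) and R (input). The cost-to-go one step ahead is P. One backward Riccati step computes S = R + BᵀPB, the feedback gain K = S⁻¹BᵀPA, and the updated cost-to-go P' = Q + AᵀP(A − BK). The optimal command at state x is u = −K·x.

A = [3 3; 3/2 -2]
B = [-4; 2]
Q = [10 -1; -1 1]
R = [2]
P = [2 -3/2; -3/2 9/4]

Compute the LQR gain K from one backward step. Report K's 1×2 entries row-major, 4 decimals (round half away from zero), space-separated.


-0.2575 -0.8060

BᵀP = [-11.0000 10.5000]
S = R + BᵀPB = [2] + [65.0000] = [67.0000]
BᵀPA = [-17.2500 -54.0000]
K = S⁻¹·BᵀPA = [-0.2575 -0.8060]
A−BK = [1.9701 -0.2239; 2.0149 -0.3881]
AᵀP(A−BK) = [5.1213 -0.4030; -0.4030 1.4776]
P' = Q + AᵀP(A−BK) = [15.1213 -1.4030; -1.4030 2.4776]
tr(P') = 17.5989


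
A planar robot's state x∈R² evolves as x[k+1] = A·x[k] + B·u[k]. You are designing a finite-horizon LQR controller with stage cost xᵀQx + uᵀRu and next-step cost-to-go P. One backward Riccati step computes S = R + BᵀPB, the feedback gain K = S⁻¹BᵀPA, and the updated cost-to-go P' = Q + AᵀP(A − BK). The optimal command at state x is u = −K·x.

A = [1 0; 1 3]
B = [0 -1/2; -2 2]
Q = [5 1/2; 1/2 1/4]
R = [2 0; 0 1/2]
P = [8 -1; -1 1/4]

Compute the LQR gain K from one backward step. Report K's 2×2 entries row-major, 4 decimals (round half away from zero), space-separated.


-0.1400 -0.1800 -0.9600 0.4800

BᵀP = [2.0000 -0.5000; -6.0000 1.0000]
S = R + BᵀPB = [2 0; 0 1/2] + [1.0000 -2.0000; -2.0000 5.0000] = [3.0000 -2.0000; -2.0000 5.5000]
BᵀPA = [1.5000 -1.5000; -5.0000 3.0000]
K = S⁻¹·BᵀPA = [-0.1400 -0.1800; -0.9600 0.4800]
A−BK = [0.5200 0.2400; 2.6400 1.6800]
AᵀP(A−BK) = [1.6600 0.4200; 0.4200 0.5400]
P' = Q + AᵀP(A−BK) = [6.6600 0.9200; 0.9200 0.7900]
tr(P') = 7.4500


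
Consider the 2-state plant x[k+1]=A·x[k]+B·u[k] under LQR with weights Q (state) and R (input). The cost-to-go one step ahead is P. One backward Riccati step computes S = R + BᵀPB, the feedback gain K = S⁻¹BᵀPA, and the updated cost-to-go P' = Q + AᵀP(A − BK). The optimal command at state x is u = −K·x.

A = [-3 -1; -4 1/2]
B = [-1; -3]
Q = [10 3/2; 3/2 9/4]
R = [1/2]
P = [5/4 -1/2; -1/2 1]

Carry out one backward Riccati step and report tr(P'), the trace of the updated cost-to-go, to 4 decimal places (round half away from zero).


18.1694

BᵀP = [0.2500 -2.5000]
S = R + BᵀPB = [1/2] + [7.2500] = [7.7500]
BᵀPA = [9.2500 -1.5000]
K = S⁻¹·BᵀPA = [1.1935 -0.1935]
A−BK = [-1.8065 -1.1935; -0.4194 -0.0806]
AᵀP(A−BK) = [4.2097 2.2903; 2.2903 1.7097]
P' = Q + AᵀP(A−BK) = [14.2097 3.7903; 3.7903 3.9597]
tr(P') = 18.1694


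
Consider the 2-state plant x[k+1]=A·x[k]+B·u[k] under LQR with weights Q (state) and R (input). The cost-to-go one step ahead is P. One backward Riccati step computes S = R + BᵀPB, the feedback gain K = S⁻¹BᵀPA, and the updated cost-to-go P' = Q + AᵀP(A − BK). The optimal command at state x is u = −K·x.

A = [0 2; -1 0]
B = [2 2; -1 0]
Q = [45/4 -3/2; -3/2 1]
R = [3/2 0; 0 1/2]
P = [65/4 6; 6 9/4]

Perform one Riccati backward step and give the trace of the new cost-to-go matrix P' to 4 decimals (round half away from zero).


12.7091

BᵀP = [26.5000 9.7500; 32.5000 12.0000]
S = R + BᵀPB = [3/2 0; 0 1/2] + [43.2500 53.0000; 53.0000 65.0000] = [44.7500 53.0000; 53.0000 65.5000]
BᵀPA = [-9.7500 53.0000; -12.0000 65.0000]
K = S⁻¹·BᵀPA = [-0.0215 0.2170; -0.1658 0.8168]
A−BK = [0.3746 -0.0676; -1.0215 0.2170]
AᵀP(A−BK) = [0.0507 -0.0829; -0.0829 0.4084]
P' = Q + AᵀP(A−BK) = [11.3007 -1.5829; -1.5829 1.4084]
tr(P') = 12.7091


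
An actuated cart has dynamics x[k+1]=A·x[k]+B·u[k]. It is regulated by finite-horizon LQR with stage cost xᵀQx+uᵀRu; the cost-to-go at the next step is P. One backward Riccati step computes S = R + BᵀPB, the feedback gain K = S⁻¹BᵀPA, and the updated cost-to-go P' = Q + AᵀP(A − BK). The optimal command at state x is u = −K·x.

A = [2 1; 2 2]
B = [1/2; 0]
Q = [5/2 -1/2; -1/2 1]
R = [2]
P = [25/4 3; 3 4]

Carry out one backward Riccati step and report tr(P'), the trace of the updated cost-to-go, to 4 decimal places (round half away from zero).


BᵀP = [3.1250 1.5000]
S = R + BᵀPB = [2] + [1.5625] = [3.5625]
BᵀPA = [9.2500 6.1250]
K = S⁻¹·BᵀPA = [2.5965 1.7193]
A−BK = [0.7018 0.1404; 2.0000 2.0000]
AᵀP(A−BK) = [40.9825 30.5965; 30.5965 23.7193]
P' = Q + AᵀP(A−BK) = [43.4825 30.0965; 30.0965 24.7193]
tr(P') = 68.2018

68.2018


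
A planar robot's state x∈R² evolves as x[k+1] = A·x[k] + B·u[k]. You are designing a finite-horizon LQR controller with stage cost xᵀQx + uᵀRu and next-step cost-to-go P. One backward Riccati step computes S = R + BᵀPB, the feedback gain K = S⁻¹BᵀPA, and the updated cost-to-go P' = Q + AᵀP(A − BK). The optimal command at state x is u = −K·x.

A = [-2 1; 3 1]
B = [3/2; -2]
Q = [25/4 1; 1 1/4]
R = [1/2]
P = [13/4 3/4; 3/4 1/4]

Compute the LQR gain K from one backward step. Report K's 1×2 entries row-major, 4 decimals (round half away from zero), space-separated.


-1.1304 0.9275

BᵀP = [3.3750 0.6250]
S = R + BᵀPB = [1/2] + [3.8125] = [4.3125]
BᵀPA = [-4.8750 4.0000]
K = S⁻¹·BᵀPA = [-1.1304 0.9275]
A−BK = [-0.3043 -0.3913; 0.7391 2.8551]
AᵀP(A−BK) = [0.7391 -0.4783; -0.4783 1.2899]
P' = Q + AᵀP(A−BK) = [6.9891 0.5217; 0.5217 1.5399]
tr(P') = 8.5290


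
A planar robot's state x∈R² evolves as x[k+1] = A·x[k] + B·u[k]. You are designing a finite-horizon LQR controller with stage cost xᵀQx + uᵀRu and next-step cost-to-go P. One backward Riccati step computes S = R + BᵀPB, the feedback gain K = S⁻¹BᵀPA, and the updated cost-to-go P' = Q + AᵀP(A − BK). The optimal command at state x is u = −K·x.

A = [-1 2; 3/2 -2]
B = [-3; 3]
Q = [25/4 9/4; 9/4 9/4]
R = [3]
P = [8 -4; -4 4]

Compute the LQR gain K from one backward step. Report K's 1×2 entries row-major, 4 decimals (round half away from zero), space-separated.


BᵀP = [-36.0000 24.0000]
S = R + BᵀPB = [3] + [180.0000] = [183.0000]
BᵀPA = [72.0000 -120.0000]
K = S⁻¹·BᵀPA = [0.3934 -0.6557]
A−BK = [0.1803 0.0328; 0.3197 -0.0328]
AᵀP(A−BK) = [0.6721 -0.7869; -0.7869 1.3115]
P' = Q + AᵀP(A−BK) = [6.9221 1.4631; 1.4631 3.5615]
tr(P') = 10.4836

0.3934 -0.6557


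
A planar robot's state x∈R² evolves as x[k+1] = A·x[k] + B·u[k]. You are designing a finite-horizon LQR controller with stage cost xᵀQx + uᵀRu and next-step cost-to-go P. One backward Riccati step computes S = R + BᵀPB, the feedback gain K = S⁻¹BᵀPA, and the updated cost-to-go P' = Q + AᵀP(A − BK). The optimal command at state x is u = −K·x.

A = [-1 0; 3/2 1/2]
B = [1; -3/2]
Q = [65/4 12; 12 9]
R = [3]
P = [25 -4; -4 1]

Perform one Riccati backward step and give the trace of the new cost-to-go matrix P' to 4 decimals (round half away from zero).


BᵀP = [31.0000 -5.5000]
S = R + BᵀPB = [3] + [39.2500] = [42.2500]
BᵀPA = [-39.2500 -2.7500]
K = S⁻¹·BᵀPA = [-0.9290 -0.0651]
A−BK = [-0.0710 0.0651; 0.1065 0.4024]
AᵀP(A−BK) = [2.7870 0.1953; 0.1953 0.0710]
P' = Q + AᵀP(A−BK) = [19.0370 12.1953; 12.1953 9.0710]
tr(P') = 28.1080

28.1080


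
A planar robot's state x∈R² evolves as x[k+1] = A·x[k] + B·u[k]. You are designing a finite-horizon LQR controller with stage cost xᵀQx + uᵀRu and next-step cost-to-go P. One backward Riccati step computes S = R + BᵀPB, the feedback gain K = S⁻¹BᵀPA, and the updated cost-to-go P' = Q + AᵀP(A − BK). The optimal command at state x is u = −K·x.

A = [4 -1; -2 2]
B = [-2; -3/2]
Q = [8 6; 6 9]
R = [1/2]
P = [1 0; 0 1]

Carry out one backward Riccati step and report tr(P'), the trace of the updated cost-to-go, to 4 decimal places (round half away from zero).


BᵀP = [-2.0000 -1.5000]
S = R + BᵀPB = [1/2] + [6.2500] = [6.7500]
BᵀPA = [-5.0000 -1.0000]
K = S⁻¹·BᵀPA = [-0.7407 -0.1481]
A−BK = [2.5185 -1.2963; -3.1111 1.7778]
AᵀP(A−BK) = [16.2963 -8.7407; -8.7407 4.8519]
P' = Q + AᵀP(A−BK) = [24.2963 -2.7407; -2.7407 13.8519]
tr(P') = 38.1481

38.1481


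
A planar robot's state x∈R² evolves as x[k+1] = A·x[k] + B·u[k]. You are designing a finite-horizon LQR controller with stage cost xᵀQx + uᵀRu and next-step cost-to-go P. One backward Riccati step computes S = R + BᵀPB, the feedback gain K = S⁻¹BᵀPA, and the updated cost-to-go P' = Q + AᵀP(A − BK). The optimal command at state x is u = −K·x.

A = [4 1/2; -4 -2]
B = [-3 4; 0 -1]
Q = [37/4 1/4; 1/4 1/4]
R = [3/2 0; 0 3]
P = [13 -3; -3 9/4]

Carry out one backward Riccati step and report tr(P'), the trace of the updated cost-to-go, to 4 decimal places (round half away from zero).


30.4529

BᵀP = [-39.0000 9.0000; 55.0000 -14.2500]
S = R + BᵀPB = [3/2 0; 0 3] + [117.0000 -165.0000; -165.0000 234.2500] = [118.5000 -165.0000; -165.0000 237.2500]
BᵀPA = [-192.0000 -37.5000; 277.0000 56.0000]
K = S⁻¹·BᵀPA = [0.1721 0.3859; 1.2872 0.5044]
A−BK = [-0.6326 -0.3600; -2.7128 -1.4956]
AᵀP(A−BK) = [16.4791 8.3686; 8.3686 4.4737]
P' = Q + AᵀP(A−BK) = [25.7291 8.6186; 8.6186 4.7237]
tr(P') = 30.4529


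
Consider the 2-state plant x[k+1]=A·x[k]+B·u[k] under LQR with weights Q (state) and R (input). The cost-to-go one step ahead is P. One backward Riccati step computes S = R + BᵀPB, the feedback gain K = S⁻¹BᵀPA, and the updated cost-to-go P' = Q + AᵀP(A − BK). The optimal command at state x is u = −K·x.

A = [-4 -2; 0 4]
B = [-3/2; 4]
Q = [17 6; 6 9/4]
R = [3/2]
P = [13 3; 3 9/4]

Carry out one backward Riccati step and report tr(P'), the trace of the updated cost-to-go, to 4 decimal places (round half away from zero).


202.5671

BᵀP = [-7.5000 4.5000]
S = R + BᵀPB = [3/2] + [29.2500] = [30.7500]
BᵀPA = [30.0000 33.0000]
K = S⁻¹·BᵀPA = [0.9756 1.0732]
A−BK = [-2.5366 -0.3902; -3.9024 -0.2927]
AᵀP(A−BK) = [178.7317 23.8049; 23.8049 4.5854]
P' = Q + AᵀP(A−BK) = [195.7317 29.8049; 29.8049 6.8354]
tr(P') = 202.5671


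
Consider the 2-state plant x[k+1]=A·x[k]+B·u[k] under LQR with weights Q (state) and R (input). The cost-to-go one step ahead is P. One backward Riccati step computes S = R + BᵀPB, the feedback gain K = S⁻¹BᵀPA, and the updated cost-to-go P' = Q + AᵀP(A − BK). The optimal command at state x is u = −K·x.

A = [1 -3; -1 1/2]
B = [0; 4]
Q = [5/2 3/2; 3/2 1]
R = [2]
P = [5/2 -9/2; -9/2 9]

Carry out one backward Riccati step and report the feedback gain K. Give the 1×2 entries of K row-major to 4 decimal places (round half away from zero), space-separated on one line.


-0.3699 0.4932

BᵀP = [-18.0000 36.0000]
S = R + BᵀPB = [2] + [144.0000] = [146.0000]
BᵀPA = [-54.0000 72.0000]
K = S⁻¹·BᵀPA = [-0.3699 0.4932]
A−BK = [1.0000 -3.0000; 0.4795 -1.4726]
AᵀP(A−BK) = [0.5274 -1.1199; -1.1199 2.7432]
P' = Q + AᵀP(A−BK) = [3.0274 0.3801; 0.3801 3.7432]
tr(P') = 6.7705


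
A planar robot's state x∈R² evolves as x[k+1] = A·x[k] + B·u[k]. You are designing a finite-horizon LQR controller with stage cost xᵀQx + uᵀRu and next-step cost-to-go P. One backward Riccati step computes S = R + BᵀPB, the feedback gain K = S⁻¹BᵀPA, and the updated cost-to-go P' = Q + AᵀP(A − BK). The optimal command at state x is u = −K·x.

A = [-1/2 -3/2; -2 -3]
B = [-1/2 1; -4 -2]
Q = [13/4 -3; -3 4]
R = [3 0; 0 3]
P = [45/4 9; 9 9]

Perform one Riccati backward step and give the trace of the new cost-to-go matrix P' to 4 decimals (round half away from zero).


12.9194

BᵀP = [-41.6250 -40.5000; -6.7500 -9.0000]
S = R + BᵀPB = [3 0; 0 3] + [182.8125 39.3750; 39.3750 11.2500] = [185.8125 39.3750; 39.3750 14.2500]
BᵀPA = [101.8125 183.9375; 21.3750 37.1250]
K = S⁻¹·BᵀPA = [0.5551 1.0564; -0.0338 -0.3137]
A−BK = [-0.1886 -0.6581; 0.1527 0.5982]
AᵀP(A−BK) = [1.0195 2.0897; 2.0897 4.6499]
P' = Q + AᵀP(A−BK) = [4.2695 -0.9103; -0.9103 8.6499]
tr(P') = 12.9194


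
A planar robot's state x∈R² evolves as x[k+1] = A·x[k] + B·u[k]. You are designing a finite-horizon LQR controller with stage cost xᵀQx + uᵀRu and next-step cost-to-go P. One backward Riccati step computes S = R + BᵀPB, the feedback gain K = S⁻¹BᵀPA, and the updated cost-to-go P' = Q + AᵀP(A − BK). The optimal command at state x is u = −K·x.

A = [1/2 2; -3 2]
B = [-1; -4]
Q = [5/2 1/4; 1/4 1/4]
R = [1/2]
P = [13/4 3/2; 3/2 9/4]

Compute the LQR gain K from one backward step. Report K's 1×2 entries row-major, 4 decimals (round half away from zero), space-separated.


0.5193 -0.7633

BᵀP = [-9.2500 -10.5000]
S = R + BᵀPB = [1/2] + [51.2500] = [51.7500]
BᵀPA = [26.8750 -39.5000]
K = S⁻¹·BᵀPA = [0.5193 -0.7633]
A−BK = [1.0193 1.2367; -0.9227 -1.0531]
AᵀP(A−BK) = [2.6057 2.7633; 2.7633 3.8502]
P' = Q + AᵀP(A−BK) = [5.1057 3.0133; 3.0133 4.1002]
tr(P') = 9.2059


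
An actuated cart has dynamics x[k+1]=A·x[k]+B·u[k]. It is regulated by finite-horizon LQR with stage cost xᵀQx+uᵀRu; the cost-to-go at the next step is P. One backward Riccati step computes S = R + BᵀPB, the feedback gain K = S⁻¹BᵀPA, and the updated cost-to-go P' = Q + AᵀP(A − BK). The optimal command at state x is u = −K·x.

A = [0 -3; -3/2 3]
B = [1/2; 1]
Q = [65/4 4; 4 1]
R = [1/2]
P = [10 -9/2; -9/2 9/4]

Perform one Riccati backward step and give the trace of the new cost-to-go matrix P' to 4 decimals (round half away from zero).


BᵀP = [0.5000 0.0000]
S = R + BᵀPB = [1/2] + [0.2500] = [0.7500]
BᵀPA = [0.0000 -1.5000]
K = S⁻¹·BᵀPA = [0.0000 -2.0000]
A−BK = [0.0000 -2.0000; -1.5000 5.0000]
AᵀP(A−BK) = [5.0625 -30.3750; -30.3750 188.2500]
P' = Q + AᵀP(A−BK) = [21.3125 -26.3750; -26.3750 189.2500]
tr(P') = 210.5625

210.5625


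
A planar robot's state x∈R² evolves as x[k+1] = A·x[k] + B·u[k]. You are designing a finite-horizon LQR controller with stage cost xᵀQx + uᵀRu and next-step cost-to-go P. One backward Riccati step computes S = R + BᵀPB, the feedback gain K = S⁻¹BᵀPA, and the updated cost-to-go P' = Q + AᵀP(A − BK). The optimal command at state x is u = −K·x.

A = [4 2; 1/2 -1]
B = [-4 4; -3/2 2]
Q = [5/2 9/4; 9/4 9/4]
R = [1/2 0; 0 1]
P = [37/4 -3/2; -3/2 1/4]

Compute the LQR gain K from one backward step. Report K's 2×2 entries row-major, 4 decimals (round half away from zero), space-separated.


BᵀP = [-34.7500 5.6250; 34.0000 -5.5000]
S = R + BᵀPB = [1/2 0; 0 1] + [130.5625 -127.7500; -127.7500 125.0000] = [131.0625 -127.7500; -127.7500 126.0000]
BᵀPA = [-136.1875 -75.1250; 133.2500 73.5000]
K = S⁻¹·BᵀPA = [-0.7065 -0.3928; 0.3412 0.1851]
A−BK = [-0.1909 -0.3115; -1.2422 -1.9594]
AᵀP(A−BK) = [0.3775 0.2190; 0.2190 0.1377]
P' = Q + AᵀP(A−BK) = [2.8775 2.4690; 2.4690 2.3877]
tr(P') = 5.2652

-0.7065 -0.3928 0.3412 0.1851


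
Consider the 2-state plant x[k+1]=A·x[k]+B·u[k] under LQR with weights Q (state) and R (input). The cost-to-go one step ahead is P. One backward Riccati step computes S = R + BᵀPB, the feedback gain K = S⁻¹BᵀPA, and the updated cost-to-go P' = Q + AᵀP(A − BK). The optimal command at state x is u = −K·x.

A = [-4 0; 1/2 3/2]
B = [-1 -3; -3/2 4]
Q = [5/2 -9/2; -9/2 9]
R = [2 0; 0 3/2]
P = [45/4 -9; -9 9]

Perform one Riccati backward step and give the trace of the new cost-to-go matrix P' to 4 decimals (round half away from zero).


BᵀP = [2.2500 -4.5000; -69.7500 63.0000]
S = R + BᵀPB = [2 0; 0 3/2] + [4.5000 -24.7500; -24.7500 461.2500] = [6.5000 -24.7500; -24.7500 462.7500]
BᵀPA = [-11.2500 -6.7500; 310.5000 94.5000]
K = S⁻¹·BᵀPA = [1.0349 -0.3276; 0.7263 0.1867]
A−BK = [-0.7861 0.2325; -0.8530 0.2618]
AᵀP(A−BK) = [4.3640 -0.9035; -0.9035 0.3963]
P' = Q + AᵀP(A−BK) = [6.8640 -5.4035; -5.4035 9.3963]
tr(P') = 16.2603

16.2603


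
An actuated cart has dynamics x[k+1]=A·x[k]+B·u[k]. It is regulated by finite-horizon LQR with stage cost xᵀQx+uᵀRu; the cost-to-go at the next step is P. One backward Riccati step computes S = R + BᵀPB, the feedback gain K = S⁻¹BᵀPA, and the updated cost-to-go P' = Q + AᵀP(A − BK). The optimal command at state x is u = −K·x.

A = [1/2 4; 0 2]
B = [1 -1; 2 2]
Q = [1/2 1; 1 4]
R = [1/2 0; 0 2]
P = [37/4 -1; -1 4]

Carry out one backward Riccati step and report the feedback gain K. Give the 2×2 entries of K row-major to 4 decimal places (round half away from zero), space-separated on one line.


BᵀP = [7.2500 7.0000; -11.2500 9.0000]
S = R + BᵀPB = [1/2 0; 0 2] + [21.2500 6.7500; 6.7500 29.2500] = [21.7500 6.7500; 6.7500 31.2500]
BᵀPA = [3.6250 43.0000; -5.6250 -27.0000]
K = S⁻¹·BᵀPA = [0.2385 2.4065; -0.2315 -1.3838]
A−BK = [0.0300 0.2097; -0.0140 -0.0453]
AᵀP(A−BK) = [0.1456 0.9927; 0.9927 7.1595]
P' = Q + AᵀP(A−BK) = [0.6456 1.9927; 1.9927 11.1595]
tr(P') = 11.8050

0.2385 2.4065 -0.2315 -1.3838


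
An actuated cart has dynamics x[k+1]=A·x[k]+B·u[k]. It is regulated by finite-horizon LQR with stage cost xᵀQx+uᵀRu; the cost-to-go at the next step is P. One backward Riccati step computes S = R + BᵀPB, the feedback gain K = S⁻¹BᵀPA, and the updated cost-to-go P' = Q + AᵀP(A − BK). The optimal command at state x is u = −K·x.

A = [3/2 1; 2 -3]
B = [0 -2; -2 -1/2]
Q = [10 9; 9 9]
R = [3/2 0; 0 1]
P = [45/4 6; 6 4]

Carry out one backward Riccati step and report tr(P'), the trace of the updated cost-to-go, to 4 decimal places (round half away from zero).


22.8745

BᵀP = [-12.0000 -8.0000; -25.5000 -14.0000]
S = R + BᵀPB = [3/2 0; 0 1] + [16.0000 28.0000; 28.0000 58.0000] = [17.5000 28.0000; 28.0000 59.0000]
BᵀPA = [-34.0000 12.0000; -66.2500 16.5000]
K = S⁻¹·BᵀPA = [-0.6076 0.9899; -0.8345 -0.1901]
A−BK = [-0.1690 0.6197; 0.3675 -1.1152]
AᵀP(A−BK) = [1.3664 -1.0639; -1.0639 2.5080]
P' = Q + AᵀP(A−BK) = [11.3664 7.9361; 7.9361 11.5080]
tr(P') = 22.8745


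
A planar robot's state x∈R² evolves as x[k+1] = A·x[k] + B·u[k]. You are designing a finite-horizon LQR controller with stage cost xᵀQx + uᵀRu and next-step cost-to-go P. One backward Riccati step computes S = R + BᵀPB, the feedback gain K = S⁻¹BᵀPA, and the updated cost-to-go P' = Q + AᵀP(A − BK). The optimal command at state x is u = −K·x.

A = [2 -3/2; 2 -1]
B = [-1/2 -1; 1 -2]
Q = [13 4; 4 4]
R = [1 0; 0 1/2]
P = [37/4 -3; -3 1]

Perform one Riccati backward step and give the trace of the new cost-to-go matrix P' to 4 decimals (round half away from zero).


20.1376

BᵀP = [-7.6250 2.5000; -3.2500 1.0000]
S = R + BᵀPB = [1 0; 0 1/2] + [6.3125 2.6250; 2.6250 1.2500] = [7.3125 2.6250; 2.6250 1.7500]
BᵀPA = [-10.2500 8.9375; -4.5000 3.8750]
K = S⁻¹·BᵀPA = [-1.0370 0.9259; -1.0159 0.8254]
A−BK = [0.4656 -0.2116; 1.0053 -0.2751]
AᵀP(A−BK) = [1.7989 -1.5450; -1.5450 1.3386]
P' = Q + AᵀP(A−BK) = [14.7989 2.4550; 2.4550 5.3386]
tr(P') = 20.1376


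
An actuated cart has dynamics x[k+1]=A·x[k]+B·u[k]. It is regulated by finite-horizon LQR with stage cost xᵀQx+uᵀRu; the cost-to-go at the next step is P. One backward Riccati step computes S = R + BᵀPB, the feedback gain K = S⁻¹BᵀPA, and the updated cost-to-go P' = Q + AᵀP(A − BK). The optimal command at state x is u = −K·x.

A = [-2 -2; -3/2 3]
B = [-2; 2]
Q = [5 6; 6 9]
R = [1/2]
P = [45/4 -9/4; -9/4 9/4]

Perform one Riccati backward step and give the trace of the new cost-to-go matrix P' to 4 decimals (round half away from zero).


29.6918

BᵀP = [-27.0000 9.0000]
S = R + BᵀPB = [1/2] + [72.0000] = [72.5000]
BᵀPA = [40.5000 81.0000]
K = S⁻¹·BᵀPA = [0.5586 1.1172]
A−BK = [-0.8828 0.2345; -2.6172 0.7655]
AᵀP(A−BK) = [13.9384 -3.6233; -3.6233 1.7534]
P' = Q + AᵀP(A−BK) = [18.9384 2.3767; 2.3767 10.7534]
tr(P') = 29.6918


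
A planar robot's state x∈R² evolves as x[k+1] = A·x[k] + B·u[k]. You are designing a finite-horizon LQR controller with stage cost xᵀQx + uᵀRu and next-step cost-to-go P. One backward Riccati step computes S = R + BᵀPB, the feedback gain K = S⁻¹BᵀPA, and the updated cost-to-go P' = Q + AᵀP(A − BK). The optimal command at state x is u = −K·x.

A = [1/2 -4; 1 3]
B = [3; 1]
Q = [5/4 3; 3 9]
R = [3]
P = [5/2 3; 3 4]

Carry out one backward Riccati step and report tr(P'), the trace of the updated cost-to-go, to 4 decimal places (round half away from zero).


BᵀP = [10.5000 13.0000]
S = R + BᵀPB = [3] + [44.5000] = [47.5000]
BᵀPA = [18.2500 -3.0000]
K = S⁻¹·BᵀPA = [0.3842 -0.0632]
A−BK = [-0.6526 -3.8105; 0.6158 3.0632]
AᵀP(A−BK) = [0.6132 0.6526; 0.6526 3.8105]
P' = Q + AᵀP(A−BK) = [1.8632 3.6526; 3.6526 12.8105]
tr(P') = 14.6737

14.6737


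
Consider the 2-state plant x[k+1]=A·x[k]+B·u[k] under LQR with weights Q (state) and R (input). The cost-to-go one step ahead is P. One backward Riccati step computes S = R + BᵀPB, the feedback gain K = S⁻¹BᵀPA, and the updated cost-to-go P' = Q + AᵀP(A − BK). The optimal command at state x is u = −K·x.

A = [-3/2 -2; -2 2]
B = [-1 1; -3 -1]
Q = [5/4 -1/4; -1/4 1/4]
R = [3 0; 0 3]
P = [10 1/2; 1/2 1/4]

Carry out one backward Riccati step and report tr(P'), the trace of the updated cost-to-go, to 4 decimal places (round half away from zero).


BᵀP = [-11.5000 -1.2500; 9.5000 0.2500]
S = R + BᵀPB = [3 0; 0 3] + [15.2500 -10.2500; -10.2500 9.2500] = [18.2500 -10.2500; -10.2500 12.2500]
BᵀPA = [19.7500 20.5000; -14.7500 -18.5000]
K = S⁻¹·BᵀPA = [0.7658 0.5190; -0.5633 -1.0759]
A−BK = [-0.1709 -0.4051; -0.2658 2.4810]
AᵀP(A−BK) = [3.0665 3.3797; 3.3797 6.4557]
P' = Q + AᵀP(A−BK) = [4.3165 3.1297; 3.1297 6.7057]
tr(P') = 11.0222

11.0222


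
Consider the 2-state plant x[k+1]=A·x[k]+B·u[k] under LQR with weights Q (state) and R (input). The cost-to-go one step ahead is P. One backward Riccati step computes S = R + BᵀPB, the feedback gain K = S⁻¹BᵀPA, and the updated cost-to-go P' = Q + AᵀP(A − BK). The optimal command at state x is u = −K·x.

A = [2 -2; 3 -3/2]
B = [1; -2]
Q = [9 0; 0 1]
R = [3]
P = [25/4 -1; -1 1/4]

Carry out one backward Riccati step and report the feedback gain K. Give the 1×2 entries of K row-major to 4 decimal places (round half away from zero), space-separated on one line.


0.8421 -1.0000

BᵀP = [8.2500 -1.5000]
S = R + BᵀPB = [3] + [11.2500] = [14.2500]
BᵀPA = [12.0000 -14.2500]
K = S⁻¹·BᵀPA = [0.8421 -1.0000]
A−BK = [1.1579 -1.0000; 4.6842 -3.5000]
AᵀP(A−BK) = [5.1447 -5.1250; -5.1250 5.3125]
P' = Q + AᵀP(A−BK) = [14.1447 -5.1250; -5.1250 6.3125]
tr(P') = 20.4572


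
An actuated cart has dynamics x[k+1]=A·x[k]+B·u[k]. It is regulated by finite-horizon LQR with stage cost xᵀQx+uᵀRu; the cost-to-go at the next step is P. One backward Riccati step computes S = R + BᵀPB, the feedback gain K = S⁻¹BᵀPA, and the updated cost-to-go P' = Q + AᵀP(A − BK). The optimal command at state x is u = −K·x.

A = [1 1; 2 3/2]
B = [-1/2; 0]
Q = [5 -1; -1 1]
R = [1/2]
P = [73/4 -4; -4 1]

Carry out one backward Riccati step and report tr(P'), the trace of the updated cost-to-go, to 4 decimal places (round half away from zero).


8.1512

BᵀP = [-9.1250 2.0000]
S = R + BᵀPB = [1/2] + [4.5625] = [5.0625]
BᵀPA = [-5.1250 -6.1250]
K = S⁻¹·BᵀPA = [-1.0123 -1.2099]
A−BK = [0.4938 0.3951; 2.0000 1.5000]
AᵀP(A−BK) = [1.0617 1.0494; 1.0494 1.0895]
P' = Q + AᵀP(A−BK) = [6.0617 0.0494; 0.0494 2.0895]
tr(P') = 8.1512


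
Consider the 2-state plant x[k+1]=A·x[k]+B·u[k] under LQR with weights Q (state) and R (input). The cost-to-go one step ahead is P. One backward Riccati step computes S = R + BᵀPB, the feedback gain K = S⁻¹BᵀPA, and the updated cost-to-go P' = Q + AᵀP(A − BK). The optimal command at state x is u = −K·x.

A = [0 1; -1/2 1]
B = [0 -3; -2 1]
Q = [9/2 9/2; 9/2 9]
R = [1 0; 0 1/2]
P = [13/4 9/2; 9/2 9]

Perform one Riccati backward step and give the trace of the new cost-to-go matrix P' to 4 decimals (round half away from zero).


BᵀP = [-9.0000 -18.0000; -5.2500 -4.5000]
S = R + BᵀPB = [1 0; 0 1/2] + [36.0000 9.0000; 9.0000 11.2500] = [37.0000 9.0000; 9.0000 11.7500]
BᵀPA = [9.0000 -27.0000; 2.2500 -9.7500]
K = S⁻¹·BᵀPA = [0.2417 -0.6488; 0.0064 -0.3329]
A−BK = [0.0191 0.0014; -0.0230 0.0353]
AᵀP(A−BK) = [0.0604 -0.1622; -0.1622 0.4880]
P' = Q + AᵀP(A−BK) = [4.5604 4.3378; 4.3378 9.4880]
tr(P') = 14.0484

14.0484


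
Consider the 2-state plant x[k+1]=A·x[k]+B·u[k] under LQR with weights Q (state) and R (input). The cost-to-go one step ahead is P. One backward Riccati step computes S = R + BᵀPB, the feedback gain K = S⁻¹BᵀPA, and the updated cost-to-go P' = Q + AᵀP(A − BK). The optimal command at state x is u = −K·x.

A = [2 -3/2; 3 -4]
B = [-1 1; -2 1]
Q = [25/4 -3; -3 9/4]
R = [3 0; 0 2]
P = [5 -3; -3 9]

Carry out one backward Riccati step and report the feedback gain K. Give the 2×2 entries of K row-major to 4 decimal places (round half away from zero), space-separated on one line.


-0.9839 1.6694 0.8226 -0.3629

BᵀP = [1.0000 -15.0000; 2.0000 6.0000]
S = R + BᵀPB = [3 0; 0 2] + [29.0000 -14.0000; -14.0000 8.0000] = [32.0000 -14.0000; -14.0000 10.0000]
BᵀPA = [-43.0000 58.5000; 22.0000 -27.0000]
K = S⁻¹·BᵀPA = [-0.9839 1.6694; 0.8226 -0.3629]
A−BK = [0.1935 0.5323; 0.2097 -0.2984]
AᵀP(A−BK) = [4.5968 -5.7339; -5.7339 11.7944]
P' = Q + AᵀP(A−BK) = [10.8468 -8.7339; -8.7339 14.0444]
tr(P') = 24.8911


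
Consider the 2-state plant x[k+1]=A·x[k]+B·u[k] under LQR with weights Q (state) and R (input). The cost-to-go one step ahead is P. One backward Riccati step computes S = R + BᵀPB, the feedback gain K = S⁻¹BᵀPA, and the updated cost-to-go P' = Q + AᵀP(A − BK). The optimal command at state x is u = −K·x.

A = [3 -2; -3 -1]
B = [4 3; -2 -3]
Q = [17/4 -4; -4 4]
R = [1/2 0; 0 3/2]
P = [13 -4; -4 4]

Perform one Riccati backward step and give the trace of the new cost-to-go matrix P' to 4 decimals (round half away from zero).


12.0826

BᵀP = [60.0000 -24.0000; 51.0000 -24.0000]
S = R + BᵀPB = [1/2 0; 0 3/2] + [288.0000 252.0000; 252.0000 225.0000] = [288.5000 252.0000; 252.0000 226.5000]
BᵀPA = [252.0000 -96.0000; 225.0000 -78.0000]
K = S⁻¹·BᵀPA = [0.2053 -1.1340; 0.7650 0.9173]
A−BK = [-0.1161 -0.2159; -0.2945 -0.5161]
AᵀP(A−BK) = [1.1475 1.3760; 1.3760 2.6851]
P' = Q + AᵀP(A−BK) = [5.3975 -2.6240; -2.6240 6.6851]
tr(P') = 12.0826


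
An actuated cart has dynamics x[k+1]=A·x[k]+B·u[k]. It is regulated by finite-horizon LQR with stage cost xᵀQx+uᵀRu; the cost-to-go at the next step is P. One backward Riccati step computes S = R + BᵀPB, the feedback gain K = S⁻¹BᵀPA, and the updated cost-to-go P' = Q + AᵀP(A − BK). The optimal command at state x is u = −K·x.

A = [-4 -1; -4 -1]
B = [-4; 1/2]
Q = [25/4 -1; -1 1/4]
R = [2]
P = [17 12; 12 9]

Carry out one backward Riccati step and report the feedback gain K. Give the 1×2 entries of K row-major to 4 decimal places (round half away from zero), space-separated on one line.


1.8488 0.4622

BᵀP = [-62.0000 -43.5000]
S = R + BᵀPB = [2] + [226.2500] = [228.2500]
BᵀPA = [422.0000 105.5000]
K = S⁻¹·BᵀPA = [1.8488 0.4622]
A−BK = [3.3954 0.8488; -4.9244 -1.2311]
AᵀP(A−BK) = [19.7853 4.9463; 4.9463 1.2366]
P' = Q + AᵀP(A−BK) = [26.0353 3.9463; 3.9463 1.4866]
tr(P') = 27.5219


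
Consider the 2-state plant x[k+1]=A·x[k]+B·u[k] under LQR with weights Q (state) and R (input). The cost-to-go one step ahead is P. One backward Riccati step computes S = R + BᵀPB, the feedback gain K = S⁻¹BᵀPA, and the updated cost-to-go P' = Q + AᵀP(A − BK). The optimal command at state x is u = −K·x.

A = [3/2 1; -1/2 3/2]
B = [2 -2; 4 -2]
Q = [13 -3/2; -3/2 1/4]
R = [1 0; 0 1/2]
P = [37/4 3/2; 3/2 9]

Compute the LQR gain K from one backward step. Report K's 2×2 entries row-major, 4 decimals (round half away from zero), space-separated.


-0.8675 0.2463 -1.5430 -0.2540

BᵀP = [24.5000 39.0000; -21.5000 -21.0000]
S = R + BᵀPB = [1 0; 0 1/2] + [205.0000 -127.0000; -127.0000 85.0000] = [206.0000 -127.0000; -127.0000 85.5000]
BᵀPA = [17.2500 83.0000; -21.7500 -53.0000]
K = S⁻¹·BᵀPA = [-0.8675 0.2463; -1.5430 -0.2540]
A−BK = [0.1491 -0.0007; -0.1159 0.0067]
AᵀP(A−BK) = [2.2176 -0.0240; -0.0240 0.0933]
P' = Q + AᵀP(A−BK) = [15.2176 -1.5240; -1.5240 0.3433]
tr(P') = 15.5609


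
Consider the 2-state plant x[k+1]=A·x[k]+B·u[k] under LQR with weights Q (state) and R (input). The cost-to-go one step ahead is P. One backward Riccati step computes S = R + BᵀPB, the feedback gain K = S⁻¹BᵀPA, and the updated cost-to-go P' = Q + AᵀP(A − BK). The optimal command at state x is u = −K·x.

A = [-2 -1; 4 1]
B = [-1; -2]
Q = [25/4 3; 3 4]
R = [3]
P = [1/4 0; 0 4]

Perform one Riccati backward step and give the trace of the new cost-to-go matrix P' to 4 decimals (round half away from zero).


BᵀP = [-0.2500 -8.0000]
S = R + BᵀPB = [3] + [16.2500] = [19.2500]
BᵀPA = [-31.5000 -7.7500]
K = S⁻¹·BᵀPA = [-1.6364 -0.4026]
A−BK = [-3.6364 -1.4026; 0.7273 0.1948]
AᵀP(A−BK) = [13.4545 3.8182; 3.8182 1.1299]
P' = Q + AᵀP(A−BK) = [19.7045 6.8182; 6.8182 5.1299]
tr(P') = 24.8344

24.8344


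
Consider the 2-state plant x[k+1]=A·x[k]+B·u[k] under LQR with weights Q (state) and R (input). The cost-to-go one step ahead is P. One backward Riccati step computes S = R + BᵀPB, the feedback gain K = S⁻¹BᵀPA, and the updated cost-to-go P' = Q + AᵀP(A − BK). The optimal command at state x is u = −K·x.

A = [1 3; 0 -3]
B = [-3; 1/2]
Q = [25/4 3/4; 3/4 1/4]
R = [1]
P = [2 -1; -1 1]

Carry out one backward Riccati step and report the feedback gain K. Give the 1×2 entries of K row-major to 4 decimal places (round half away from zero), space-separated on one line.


BᵀP = [-6.5000 3.5000]
S = R + BᵀPB = [1] + [21.2500] = [22.2500]
BᵀPA = [-6.5000 -30.0000]
K = S⁻¹·BᵀPA = [-0.2921 -1.3483]
A−BK = [0.1236 -1.0449; 0.1461 -2.3258]
AᵀP(A−BK) = [0.1011 0.2360; 0.2360 4.5506]
P' = Q + AᵀP(A−BK) = [6.3511 0.9860; 0.9860 4.8006]
tr(P') = 11.1517

-0.2921 -1.3483


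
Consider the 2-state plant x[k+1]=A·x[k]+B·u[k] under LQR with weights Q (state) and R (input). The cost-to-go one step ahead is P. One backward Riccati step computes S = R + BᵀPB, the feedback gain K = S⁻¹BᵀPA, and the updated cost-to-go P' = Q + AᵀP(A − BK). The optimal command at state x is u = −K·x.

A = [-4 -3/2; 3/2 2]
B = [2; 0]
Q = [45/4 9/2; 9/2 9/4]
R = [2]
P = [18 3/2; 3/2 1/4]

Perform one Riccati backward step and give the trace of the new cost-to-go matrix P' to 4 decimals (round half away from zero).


22.4510

BᵀP = [36.0000 3.0000]
S = R + BᵀPB = [2] + [72.0000] = [74.0000]
BᵀPA = [-139.5000 -48.0000]
K = S⁻¹·BᵀPA = [-1.8851 -0.6486]
A−BK = [-0.2297 -0.2027; 1.5000 2.0000]
AᵀP(A−BK) = [7.5861 2.8885; 2.8885 1.3649]
P' = Q + AᵀP(A−BK) = [18.8361 7.3885; 7.3885 3.6149]
tr(P') = 22.4510
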